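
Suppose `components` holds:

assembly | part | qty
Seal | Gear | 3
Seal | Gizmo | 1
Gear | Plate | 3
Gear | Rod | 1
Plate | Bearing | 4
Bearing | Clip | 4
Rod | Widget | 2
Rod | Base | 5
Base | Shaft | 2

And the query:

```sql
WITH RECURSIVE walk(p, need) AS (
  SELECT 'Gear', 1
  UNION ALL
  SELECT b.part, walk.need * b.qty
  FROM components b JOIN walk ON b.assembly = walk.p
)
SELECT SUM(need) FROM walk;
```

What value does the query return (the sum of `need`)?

Base: (Gear, need=1).
Iteration 1: components of {Gear} -> Plate = 1*3 = 3, Rod = 1*1 = 1.
Iteration 2: components of {Plate,Rod} -> Base = 1*5 = 5, Bearing = 3*4 = 12, Widget = 1*2 = 2.
Iteration 3: components of {Base,Bearing,Widget} -> Clip = 12*4 = 48, Shaft = 5*2 = 10.
Iteration 4: no further components; recursion stops.
SUM(need) = 1 + 3 + 1 + 12 + 2 + 5 + 48 + 10 = 82.

82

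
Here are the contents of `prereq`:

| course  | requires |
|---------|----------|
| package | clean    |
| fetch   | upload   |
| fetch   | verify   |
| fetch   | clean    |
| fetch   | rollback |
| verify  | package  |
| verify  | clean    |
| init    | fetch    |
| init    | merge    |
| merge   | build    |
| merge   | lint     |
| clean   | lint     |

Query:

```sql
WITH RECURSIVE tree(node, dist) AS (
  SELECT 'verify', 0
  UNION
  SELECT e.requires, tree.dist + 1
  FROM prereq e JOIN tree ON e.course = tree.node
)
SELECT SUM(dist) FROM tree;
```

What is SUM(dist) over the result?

Base: (verify, dist=0).
Iteration 1: edges from {verify} -> (clean, dist=1), (package, dist=1).
Iteration 2: edges from {clean,package} -> (clean, dist=2), (lint, dist=2).
Iteration 3: edges from {clean,lint} -> (lint, dist=3).
Iteration 4: no outgoing edges from {lint}; recursion stops.
SUM(dist) = 0 + 1 + 1 + 2 + 2 + 3 = 9.

9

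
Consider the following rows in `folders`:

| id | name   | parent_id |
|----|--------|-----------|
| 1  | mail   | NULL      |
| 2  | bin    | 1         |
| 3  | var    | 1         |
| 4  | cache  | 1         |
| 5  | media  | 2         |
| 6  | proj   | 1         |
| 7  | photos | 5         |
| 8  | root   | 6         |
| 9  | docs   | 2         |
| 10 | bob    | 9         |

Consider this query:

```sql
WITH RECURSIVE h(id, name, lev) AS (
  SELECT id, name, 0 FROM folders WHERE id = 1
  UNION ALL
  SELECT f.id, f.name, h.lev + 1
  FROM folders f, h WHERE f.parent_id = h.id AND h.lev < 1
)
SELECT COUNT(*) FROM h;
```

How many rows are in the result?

Base: id=1 (mail) at lev 0.
Iteration 1: rows with parent_id in {1} -> bin (id 2, lev 1), var (id 3, lev 1), cache (id 4, lev 1), proj (id 6, lev 1).
Iteration 2: lev < 1 fails for all current rows; recursion stops.
Total rows emitted: 5.

5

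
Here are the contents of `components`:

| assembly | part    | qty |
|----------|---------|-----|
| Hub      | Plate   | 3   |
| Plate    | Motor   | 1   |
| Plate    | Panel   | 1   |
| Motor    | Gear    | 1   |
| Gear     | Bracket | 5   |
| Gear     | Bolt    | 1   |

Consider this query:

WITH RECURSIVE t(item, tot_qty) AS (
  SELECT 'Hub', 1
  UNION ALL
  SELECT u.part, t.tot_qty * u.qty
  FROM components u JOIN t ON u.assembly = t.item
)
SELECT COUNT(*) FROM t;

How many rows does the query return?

7

Base: (Hub, tot_qty=1).
Iteration 1: components of {Hub} -> Plate = 1*3 = 3.
Iteration 2: components of {Plate} -> Motor = 3*1 = 3, Panel = 3*1 = 3.
Iteration 3: components of {Motor,Panel} -> Gear = 3*1 = 3.
Iteration 4: components of {Gear} -> Bolt = 3*1 = 3, Bracket = 3*5 = 15.
Iteration 5: no further components; recursion stops.
Total rows emitted: 7.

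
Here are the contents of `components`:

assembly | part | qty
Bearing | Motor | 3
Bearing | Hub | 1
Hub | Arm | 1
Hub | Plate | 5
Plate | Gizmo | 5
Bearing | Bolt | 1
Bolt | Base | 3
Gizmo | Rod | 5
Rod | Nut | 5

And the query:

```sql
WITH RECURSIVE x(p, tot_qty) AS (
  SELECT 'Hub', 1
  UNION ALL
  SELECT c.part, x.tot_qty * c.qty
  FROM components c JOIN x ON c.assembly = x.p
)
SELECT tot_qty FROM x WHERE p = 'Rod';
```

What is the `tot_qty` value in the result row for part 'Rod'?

Base: (Hub, tot_qty=1).
Iteration 1: components of {Hub} -> Arm = 1*1 = 1, Plate = 1*5 = 5.
Iteration 2: components of {Arm,Plate} -> Gizmo = 5*5 = 25.
Iteration 3: components of {Gizmo} -> Rod = 25*5 = 125.
Iteration 4: components of {Rod} -> Nut = 125*5 = 625.
Iteration 5: no further components; recursion stops.

125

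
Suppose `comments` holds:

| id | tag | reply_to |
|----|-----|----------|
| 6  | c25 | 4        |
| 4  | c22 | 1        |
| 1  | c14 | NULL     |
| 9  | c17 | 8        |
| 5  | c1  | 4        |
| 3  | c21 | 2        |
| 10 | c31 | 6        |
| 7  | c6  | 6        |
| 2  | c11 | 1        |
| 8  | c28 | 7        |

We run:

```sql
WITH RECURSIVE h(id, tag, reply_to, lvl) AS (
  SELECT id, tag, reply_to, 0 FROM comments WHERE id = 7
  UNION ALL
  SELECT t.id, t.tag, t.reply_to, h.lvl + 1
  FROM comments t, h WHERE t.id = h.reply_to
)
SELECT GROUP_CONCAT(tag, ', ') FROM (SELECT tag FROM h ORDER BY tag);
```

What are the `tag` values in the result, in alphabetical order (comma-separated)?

c14, c22, c25, c6

Base: id=7 (c6), reply_to=6, lvl 0.
Iteration 1: join on id=6 -> c25 (id 6, reply_to=4, lvl 1).
Iteration 2: join on id=4 -> c22 (id 4, reply_to=1, lvl 2).
Iteration 3: join on id=1 -> c14 (id 1, reply_to=NULL, lvl 3).
Iteration 4: reply_to is NULL; no match; recursion stops.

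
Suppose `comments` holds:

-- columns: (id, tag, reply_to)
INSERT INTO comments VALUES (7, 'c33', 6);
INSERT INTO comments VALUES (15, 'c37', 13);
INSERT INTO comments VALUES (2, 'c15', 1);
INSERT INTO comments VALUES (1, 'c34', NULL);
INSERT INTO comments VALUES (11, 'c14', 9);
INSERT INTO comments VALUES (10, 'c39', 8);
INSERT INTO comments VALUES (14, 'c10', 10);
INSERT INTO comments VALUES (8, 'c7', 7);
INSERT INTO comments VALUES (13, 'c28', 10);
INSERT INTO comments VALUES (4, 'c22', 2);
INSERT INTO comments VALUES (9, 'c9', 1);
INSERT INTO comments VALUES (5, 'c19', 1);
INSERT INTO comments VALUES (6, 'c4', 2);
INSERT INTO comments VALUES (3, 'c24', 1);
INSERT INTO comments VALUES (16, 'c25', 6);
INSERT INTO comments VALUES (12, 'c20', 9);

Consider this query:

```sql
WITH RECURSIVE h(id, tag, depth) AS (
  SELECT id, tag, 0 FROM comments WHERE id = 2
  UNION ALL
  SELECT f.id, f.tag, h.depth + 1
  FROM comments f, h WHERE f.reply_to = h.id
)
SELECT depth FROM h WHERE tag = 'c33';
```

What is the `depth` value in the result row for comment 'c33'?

2

Base: id=2 (c15) at depth 0.
Iteration 1: rows with reply_to in {2} -> c22 (id 4, depth 1), c4 (id 6, depth 1).
Iteration 2: rows with reply_to in {4,6} -> c33 (id 7, depth 2), c25 (id 16, depth 2).
Iteration 3: rows with reply_to in {7,16} -> c7 (id 8, depth 3).
Iteration 4: rows with reply_to in {8} -> c39 (id 10, depth 4).
Iteration 5: rows with reply_to in {10} -> c28 (id 13, depth 5), c10 (id 14, depth 5).
Iteration 6: rows with reply_to in {13,14} -> c37 (id 15, depth 6).
Iteration 7: no rows with reply_to in {15}; recursion stops.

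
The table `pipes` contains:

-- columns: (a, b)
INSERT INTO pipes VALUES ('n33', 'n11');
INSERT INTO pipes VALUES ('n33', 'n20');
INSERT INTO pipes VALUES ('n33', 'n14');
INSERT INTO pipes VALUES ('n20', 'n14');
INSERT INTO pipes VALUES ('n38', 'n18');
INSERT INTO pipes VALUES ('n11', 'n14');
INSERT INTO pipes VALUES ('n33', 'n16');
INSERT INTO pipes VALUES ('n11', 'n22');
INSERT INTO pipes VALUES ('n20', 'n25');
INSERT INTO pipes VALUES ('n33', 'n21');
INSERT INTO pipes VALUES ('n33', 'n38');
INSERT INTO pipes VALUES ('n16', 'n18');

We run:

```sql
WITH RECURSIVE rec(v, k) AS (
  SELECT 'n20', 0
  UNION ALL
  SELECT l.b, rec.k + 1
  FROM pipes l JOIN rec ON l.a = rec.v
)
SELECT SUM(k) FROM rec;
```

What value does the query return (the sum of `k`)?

Base: (n20, k=0).
Iteration 1: edges from {n20} -> (n14, k=1), (n25, k=1).
Iteration 2: no outgoing edges from {n14,n25}; recursion stops.
SUM(k) = 0 + 1 + 1 = 2.

2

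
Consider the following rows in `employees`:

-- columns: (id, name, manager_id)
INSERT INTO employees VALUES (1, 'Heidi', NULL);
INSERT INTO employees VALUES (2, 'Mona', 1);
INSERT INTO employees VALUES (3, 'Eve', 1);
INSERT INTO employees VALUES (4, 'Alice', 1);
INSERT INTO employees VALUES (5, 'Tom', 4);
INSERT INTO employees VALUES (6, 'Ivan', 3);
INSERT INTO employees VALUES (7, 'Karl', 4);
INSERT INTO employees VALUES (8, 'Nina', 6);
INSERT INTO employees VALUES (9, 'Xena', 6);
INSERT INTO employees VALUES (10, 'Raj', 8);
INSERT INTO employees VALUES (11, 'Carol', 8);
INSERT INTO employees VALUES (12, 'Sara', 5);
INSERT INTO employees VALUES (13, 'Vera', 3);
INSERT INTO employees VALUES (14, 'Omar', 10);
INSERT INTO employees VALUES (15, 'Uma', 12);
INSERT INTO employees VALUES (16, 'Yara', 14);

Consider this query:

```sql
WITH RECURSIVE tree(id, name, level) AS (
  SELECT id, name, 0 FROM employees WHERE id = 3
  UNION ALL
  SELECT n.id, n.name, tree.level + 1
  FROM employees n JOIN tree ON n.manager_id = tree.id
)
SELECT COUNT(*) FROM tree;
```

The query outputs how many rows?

9

Base: id=3 (Eve) at level 0.
Iteration 1: rows with manager_id in {3} -> Ivan (id 6, level 1), Vera (id 13, level 1).
Iteration 2: rows with manager_id in {6,13} -> Nina (id 8, level 2), Xena (id 9, level 2).
Iteration 3: rows with manager_id in {8,9} -> Raj (id 10, level 3), Carol (id 11, level 3).
Iteration 4: rows with manager_id in {10,11} -> Omar (id 14, level 4).
Iteration 5: rows with manager_id in {14} -> Yara (id 16, level 5).
Iteration 6: no rows with manager_id in {16}; recursion stops.
Total rows emitted: 9.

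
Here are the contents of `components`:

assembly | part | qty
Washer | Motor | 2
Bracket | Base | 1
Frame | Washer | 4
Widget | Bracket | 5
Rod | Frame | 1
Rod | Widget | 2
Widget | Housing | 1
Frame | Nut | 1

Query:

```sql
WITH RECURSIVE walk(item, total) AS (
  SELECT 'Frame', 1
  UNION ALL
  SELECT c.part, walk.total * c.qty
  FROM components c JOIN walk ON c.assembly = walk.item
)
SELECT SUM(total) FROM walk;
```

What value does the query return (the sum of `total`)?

Base: (Frame, total=1).
Iteration 1: components of {Frame} -> Nut = 1*1 = 1, Washer = 1*4 = 4.
Iteration 2: components of {Nut,Washer} -> Motor = 4*2 = 8.
Iteration 3: no further components; recursion stops.
SUM(total) = 1 + 4 + 1 + 8 = 14.

14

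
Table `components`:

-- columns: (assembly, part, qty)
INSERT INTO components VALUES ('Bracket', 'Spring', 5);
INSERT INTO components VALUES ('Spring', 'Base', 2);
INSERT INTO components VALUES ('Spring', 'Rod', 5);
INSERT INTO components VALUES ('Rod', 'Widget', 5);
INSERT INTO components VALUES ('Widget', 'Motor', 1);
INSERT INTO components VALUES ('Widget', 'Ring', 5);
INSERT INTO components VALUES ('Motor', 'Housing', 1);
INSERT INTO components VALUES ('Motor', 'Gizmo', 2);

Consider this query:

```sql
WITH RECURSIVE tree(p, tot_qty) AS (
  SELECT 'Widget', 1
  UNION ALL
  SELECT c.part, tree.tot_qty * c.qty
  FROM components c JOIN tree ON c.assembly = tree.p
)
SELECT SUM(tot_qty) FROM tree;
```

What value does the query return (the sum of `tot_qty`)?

10

Base: (Widget, tot_qty=1).
Iteration 1: components of {Widget} -> Motor = 1*1 = 1, Ring = 1*5 = 5.
Iteration 2: components of {Motor,Ring} -> Gizmo = 1*2 = 2, Housing = 1*1 = 1.
Iteration 3: no further components; recursion stops.
SUM(tot_qty) = 1 + 1 + 5 + 1 + 2 = 10.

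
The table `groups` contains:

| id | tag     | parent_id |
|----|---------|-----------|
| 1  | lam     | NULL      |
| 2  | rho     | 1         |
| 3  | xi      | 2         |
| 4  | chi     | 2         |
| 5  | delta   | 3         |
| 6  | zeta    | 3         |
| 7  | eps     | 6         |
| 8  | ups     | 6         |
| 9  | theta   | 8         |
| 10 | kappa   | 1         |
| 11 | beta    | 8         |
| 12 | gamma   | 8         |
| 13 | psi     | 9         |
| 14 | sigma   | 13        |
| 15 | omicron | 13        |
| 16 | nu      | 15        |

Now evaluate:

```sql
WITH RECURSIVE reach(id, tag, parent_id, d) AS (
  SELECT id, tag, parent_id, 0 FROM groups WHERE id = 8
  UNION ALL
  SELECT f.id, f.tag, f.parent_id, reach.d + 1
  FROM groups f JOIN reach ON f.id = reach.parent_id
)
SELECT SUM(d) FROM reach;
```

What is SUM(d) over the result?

Base: id=8 (ups), parent_id=6, d 0.
Iteration 1: join on id=6 -> zeta (id 6, parent_id=3, d 1).
Iteration 2: join on id=3 -> xi (id 3, parent_id=2, d 2).
Iteration 3: join on id=2 -> rho (id 2, parent_id=1, d 3).
Iteration 4: join on id=1 -> lam (id 1, parent_id=NULL, d 4).
Iteration 5: parent_id is NULL; no match; recursion stops.
SUM(d) = 0 + 1 + 2 + 3 + 4 = 10.

10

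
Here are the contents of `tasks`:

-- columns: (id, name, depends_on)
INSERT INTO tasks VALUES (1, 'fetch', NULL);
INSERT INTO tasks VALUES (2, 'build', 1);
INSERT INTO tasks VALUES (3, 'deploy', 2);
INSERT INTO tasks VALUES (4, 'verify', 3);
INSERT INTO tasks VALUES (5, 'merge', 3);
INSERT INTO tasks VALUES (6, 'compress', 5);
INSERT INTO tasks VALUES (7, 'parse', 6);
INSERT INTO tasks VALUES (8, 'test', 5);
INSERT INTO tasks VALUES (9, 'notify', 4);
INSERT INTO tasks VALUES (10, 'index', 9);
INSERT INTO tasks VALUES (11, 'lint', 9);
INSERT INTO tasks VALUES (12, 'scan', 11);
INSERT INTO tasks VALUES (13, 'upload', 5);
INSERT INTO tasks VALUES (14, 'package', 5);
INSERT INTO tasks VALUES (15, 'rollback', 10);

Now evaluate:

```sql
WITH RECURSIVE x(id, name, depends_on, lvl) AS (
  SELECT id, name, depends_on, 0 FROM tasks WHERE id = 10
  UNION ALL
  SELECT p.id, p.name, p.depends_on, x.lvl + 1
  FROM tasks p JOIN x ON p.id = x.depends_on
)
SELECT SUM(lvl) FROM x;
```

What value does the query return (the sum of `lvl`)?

Base: id=10 (index), depends_on=9, lvl 0.
Iteration 1: join on id=9 -> notify (id 9, depends_on=4, lvl 1).
Iteration 2: join on id=4 -> verify (id 4, depends_on=3, lvl 2).
Iteration 3: join on id=3 -> deploy (id 3, depends_on=2, lvl 3).
Iteration 4: join on id=2 -> build (id 2, depends_on=1, lvl 4).
Iteration 5: join on id=1 -> fetch (id 1, depends_on=NULL, lvl 5).
Iteration 6: depends_on is NULL; no match; recursion stops.
SUM(lvl) = 0 + 1 + 2 + 3 + 4 + 5 = 15.

15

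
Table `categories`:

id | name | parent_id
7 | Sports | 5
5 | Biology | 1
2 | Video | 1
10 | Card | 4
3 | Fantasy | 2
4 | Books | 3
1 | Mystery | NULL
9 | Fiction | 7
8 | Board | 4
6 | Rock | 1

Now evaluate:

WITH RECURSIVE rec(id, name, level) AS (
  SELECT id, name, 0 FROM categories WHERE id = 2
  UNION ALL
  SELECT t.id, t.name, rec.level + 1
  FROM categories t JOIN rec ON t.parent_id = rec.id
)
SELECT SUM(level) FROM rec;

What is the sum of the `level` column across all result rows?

9

Base: id=2 (Video) at level 0.
Iteration 1: rows with parent_id in {2} -> Fantasy (id 3, level 1).
Iteration 2: rows with parent_id in {3} -> Books (id 4, level 2).
Iteration 3: rows with parent_id in {4} -> Board (id 8, level 3), Card (id 10, level 3).
Iteration 4: no rows with parent_id in {8,10}; recursion stops.
SUM(level) = 0 + 1 + 2 + 3 + 3 = 9.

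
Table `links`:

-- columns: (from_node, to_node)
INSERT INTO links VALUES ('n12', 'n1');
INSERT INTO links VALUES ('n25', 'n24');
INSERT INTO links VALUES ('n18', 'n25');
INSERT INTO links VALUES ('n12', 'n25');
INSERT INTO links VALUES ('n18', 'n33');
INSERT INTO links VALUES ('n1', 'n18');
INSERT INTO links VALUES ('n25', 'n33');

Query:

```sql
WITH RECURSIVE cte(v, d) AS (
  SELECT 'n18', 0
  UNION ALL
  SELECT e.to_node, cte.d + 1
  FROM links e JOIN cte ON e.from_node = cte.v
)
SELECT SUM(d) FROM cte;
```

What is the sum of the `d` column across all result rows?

Base: (n18, d=0).
Iteration 1: edges from {n18} -> (n25, d=1), (n33, d=1).
Iteration 2: edges from {n25,n33} -> (n24, d=2), (n33, d=2).
Iteration 3: no outgoing edges from {n24,n33}; recursion stops.
SUM(d) = 0 + 1 + 1 + 2 + 2 = 6.

6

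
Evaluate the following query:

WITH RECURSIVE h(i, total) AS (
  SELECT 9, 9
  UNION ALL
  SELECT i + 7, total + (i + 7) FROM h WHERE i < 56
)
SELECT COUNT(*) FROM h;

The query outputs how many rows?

8

Base: i=9, total=9.
Iteration 1: 9 < 56 holds -> i = 9 + 7 = 16, total = 9 + 16 = 25.
Iteration 2: 16 < 56 holds -> i = 16 + 7 = 23, total = 25 + 23 = 48.
Iteration 3: 23 < 56 holds -> i = 23 + 7 = 30, total = 48 + 30 = 78.
Iteration 4: 30 < 56 holds -> i = 30 + 7 = 37, total = 78 + 37 = 115.
Iteration 5: 37 < 56 holds -> i = 37 + 7 = 44, total = 115 + 44 = 159.
Iteration 6: 44 < 56 holds -> i = 44 + 7 = 51, total = 159 + 51 = 210.
Iteration 7: 51 < 56 holds -> i = 51 + 7 = 58, total = 210 + 58 = 268.
Iteration 8: 58 < 56 fails; recursion stops.
Total rows emitted: 8.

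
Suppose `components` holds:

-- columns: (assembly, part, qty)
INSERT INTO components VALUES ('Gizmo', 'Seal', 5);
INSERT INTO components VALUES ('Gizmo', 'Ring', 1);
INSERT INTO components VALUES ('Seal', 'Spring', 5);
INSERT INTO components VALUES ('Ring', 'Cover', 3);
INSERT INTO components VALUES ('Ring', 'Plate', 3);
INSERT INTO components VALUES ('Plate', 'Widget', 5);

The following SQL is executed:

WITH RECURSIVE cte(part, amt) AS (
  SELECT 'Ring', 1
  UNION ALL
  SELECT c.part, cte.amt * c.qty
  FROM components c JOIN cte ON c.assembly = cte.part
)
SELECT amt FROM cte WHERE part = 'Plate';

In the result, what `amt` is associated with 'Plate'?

Base: (Ring, amt=1).
Iteration 1: components of {Ring} -> Cover = 1*3 = 3, Plate = 1*3 = 3.
Iteration 2: components of {Cover,Plate} -> Widget = 3*5 = 15.
Iteration 3: no further components; recursion stops.

3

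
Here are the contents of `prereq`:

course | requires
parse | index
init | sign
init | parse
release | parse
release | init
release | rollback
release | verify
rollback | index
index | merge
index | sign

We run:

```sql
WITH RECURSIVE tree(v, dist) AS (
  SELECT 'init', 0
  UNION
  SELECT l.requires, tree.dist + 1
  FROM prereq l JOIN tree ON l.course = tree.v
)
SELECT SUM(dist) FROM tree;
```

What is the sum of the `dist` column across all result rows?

Base: (init, dist=0).
Iteration 1: edges from {init} -> (parse, dist=1), (sign, dist=1).
Iteration 2: edges from {parse,sign} -> (index, dist=2).
Iteration 3: edges from {index} -> (merge, dist=3), (sign, dist=3).
Iteration 4: no outgoing edges from {merge,sign}; recursion stops.
SUM(dist) = 0 + 1 + 1 + 2 + 3 + 3 = 10.

10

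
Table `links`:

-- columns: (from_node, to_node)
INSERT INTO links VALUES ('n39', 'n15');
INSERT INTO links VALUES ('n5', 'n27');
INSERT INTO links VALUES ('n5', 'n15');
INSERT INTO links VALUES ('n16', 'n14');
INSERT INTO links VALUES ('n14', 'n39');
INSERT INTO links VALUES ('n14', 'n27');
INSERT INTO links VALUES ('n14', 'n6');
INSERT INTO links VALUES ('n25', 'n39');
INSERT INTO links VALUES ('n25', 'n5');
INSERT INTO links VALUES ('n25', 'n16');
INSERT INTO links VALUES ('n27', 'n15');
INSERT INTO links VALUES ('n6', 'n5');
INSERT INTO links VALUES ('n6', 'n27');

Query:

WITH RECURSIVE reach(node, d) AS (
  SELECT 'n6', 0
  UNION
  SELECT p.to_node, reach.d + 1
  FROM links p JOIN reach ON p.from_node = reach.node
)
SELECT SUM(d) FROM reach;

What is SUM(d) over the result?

9

Base: (n6, d=0).
Iteration 1: edges from {n6} -> (n27, d=1), (n5, d=1).
Iteration 2: edges from {n27,n5} -> (n15, d=2), (n27, d=2). [UNION drops 1 duplicate row(s)]
Iteration 3: edges from {n15,n27} -> (n15, d=3).
Iteration 4: no outgoing edges from {n15}; recursion stops.
SUM(d) = 0 + 1 + 1 + 2 + 2 + 3 = 9.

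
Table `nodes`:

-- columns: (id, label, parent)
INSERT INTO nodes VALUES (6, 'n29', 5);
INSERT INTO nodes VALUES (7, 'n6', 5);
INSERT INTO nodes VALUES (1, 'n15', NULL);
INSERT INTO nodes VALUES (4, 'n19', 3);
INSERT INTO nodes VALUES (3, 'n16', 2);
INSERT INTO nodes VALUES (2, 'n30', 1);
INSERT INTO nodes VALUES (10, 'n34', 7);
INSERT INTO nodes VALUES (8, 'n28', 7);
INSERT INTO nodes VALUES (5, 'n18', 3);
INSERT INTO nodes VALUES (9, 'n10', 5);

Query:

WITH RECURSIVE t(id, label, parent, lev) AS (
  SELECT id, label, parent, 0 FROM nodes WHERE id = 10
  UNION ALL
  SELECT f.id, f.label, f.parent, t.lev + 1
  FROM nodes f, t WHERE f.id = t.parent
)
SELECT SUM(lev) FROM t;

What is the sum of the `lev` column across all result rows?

15

Base: id=10 (n34), parent=7, lev 0.
Iteration 1: join on id=7 -> n6 (id 7, parent=5, lev 1).
Iteration 2: join on id=5 -> n18 (id 5, parent=3, lev 2).
Iteration 3: join on id=3 -> n16 (id 3, parent=2, lev 3).
Iteration 4: join on id=2 -> n30 (id 2, parent=1, lev 4).
Iteration 5: join on id=1 -> n15 (id 1, parent=NULL, lev 5).
Iteration 6: parent is NULL; no match; recursion stops.
SUM(lev) = 0 + 1 + 2 + 3 + 4 + 5 = 15.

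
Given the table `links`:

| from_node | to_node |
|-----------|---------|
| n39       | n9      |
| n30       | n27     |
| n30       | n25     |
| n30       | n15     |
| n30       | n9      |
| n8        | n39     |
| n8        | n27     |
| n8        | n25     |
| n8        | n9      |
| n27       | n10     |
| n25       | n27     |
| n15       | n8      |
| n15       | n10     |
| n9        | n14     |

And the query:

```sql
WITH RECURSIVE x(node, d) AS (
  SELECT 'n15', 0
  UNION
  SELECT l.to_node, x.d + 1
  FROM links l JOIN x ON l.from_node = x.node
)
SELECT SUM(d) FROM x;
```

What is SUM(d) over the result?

30

Base: (n15, d=0).
Iteration 1: edges from {n15} -> (n10, d=1), (n8, d=1).
Iteration 2: edges from {n10,n8} -> (n25, d=2), (n27, d=2), (n39, d=2), (n9, d=2).
Iteration 3: edges from {n25,n27,n39,n9} -> (n10, d=3), (n14, d=3), (n27, d=3), (n9, d=3).
Iteration 4: edges from {n10,n14,n27,n9} -> (n10, d=4), (n14, d=4).
Iteration 5: no outgoing edges from {n10,n14}; recursion stops.
SUM(d) = 0 + 1 + 1 + 2 + 2 + 2 + 2 + 3 + 3 + 3 + 3 + 4 + 4 = 30.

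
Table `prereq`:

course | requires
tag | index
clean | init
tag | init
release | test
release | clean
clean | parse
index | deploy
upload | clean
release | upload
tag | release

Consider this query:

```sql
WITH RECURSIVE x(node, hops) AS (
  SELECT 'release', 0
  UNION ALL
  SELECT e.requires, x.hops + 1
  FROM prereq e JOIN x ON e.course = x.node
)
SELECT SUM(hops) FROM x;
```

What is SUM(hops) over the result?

15

Base: (release, hops=0).
Iteration 1: edges from {release} -> (clean, hops=1), (test, hops=1), (upload, hops=1).
Iteration 2: edges from {clean,test,upload} -> (clean, hops=2), (init, hops=2), (parse, hops=2).
Iteration 3: edges from {clean,init,parse} -> (init, hops=3), (parse, hops=3).
Iteration 4: no outgoing edges from {init,parse}; recursion stops.
SUM(hops) = 0 + 1 + 1 + 1 + 2 + 2 + 2 + 3 + 3 = 15.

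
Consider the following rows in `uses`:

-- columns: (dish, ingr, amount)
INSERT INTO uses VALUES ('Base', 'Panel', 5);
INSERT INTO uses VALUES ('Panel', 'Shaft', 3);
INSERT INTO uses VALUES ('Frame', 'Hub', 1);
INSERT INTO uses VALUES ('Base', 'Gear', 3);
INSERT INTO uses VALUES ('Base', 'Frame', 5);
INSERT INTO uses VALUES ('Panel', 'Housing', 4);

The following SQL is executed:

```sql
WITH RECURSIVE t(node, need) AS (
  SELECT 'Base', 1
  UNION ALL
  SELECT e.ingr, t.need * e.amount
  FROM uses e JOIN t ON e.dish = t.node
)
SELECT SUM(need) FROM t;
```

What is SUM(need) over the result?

54

Base: (Base, need=1).
Iteration 1: components of {Base} -> Frame = 1*5 = 5, Gear = 1*3 = 3, Panel = 1*5 = 5.
Iteration 2: components of {Frame,Gear,Panel} -> Housing = 5*4 = 20, Hub = 5*1 = 5, Shaft = 5*3 = 15.
Iteration 3: no further components; recursion stops.
SUM(need) = 1 + 5 + 5 + 3 + 5 + 15 + 20 = 54.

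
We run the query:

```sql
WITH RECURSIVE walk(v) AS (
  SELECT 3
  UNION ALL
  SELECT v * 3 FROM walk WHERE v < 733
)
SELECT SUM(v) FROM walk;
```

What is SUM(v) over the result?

Base: v=3.
Iteration 1: 3 < 733 holds -> v = 3 * 3 = 9.
Iteration 2: 9 < 733 holds -> v = 9 * 3 = 27.
Iteration 3: 27 < 733 holds -> v = 27 * 3 = 81.
Iteration 4: 81 < 733 holds -> v = 81 * 3 = 243.
Iteration 5: 243 < 733 holds -> v = 243 * 3 = 729.
Iteration 6: 729 < 733 holds -> v = 729 * 3 = 2187.
Iteration 7: 2187 < 733 fails; recursion stops.
SUM(v) = 3 + 9 + 27 + 81 + 243 + 729 + 2187 = 3279.

3279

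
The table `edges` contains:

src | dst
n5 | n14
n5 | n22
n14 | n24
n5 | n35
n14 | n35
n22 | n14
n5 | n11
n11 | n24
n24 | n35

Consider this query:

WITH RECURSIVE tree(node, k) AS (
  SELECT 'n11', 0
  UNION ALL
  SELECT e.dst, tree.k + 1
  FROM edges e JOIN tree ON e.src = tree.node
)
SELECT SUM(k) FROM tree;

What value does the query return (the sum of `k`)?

Base: (n11, k=0).
Iteration 1: edges from {n11} -> (n24, k=1).
Iteration 2: edges from {n24} -> (n35, k=2).
Iteration 3: no outgoing edges from {n35}; recursion stops.
SUM(k) = 0 + 1 + 2 = 3.

3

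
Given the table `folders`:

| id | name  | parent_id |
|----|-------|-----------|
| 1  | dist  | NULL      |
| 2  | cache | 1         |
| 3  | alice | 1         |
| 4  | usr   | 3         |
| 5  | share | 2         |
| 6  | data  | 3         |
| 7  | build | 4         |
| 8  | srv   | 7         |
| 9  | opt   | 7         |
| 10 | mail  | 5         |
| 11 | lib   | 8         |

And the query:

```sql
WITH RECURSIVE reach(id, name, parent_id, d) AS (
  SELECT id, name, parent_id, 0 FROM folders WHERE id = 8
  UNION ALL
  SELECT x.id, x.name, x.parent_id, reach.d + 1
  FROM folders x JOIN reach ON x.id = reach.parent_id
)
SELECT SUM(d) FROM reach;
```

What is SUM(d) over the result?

Base: id=8 (srv), parent_id=7, d 0.
Iteration 1: join on id=7 -> build (id 7, parent_id=4, d 1).
Iteration 2: join on id=4 -> usr (id 4, parent_id=3, d 2).
Iteration 3: join on id=3 -> alice (id 3, parent_id=1, d 3).
Iteration 4: join on id=1 -> dist (id 1, parent_id=NULL, d 4).
Iteration 5: parent_id is NULL; no match; recursion stops.
SUM(d) = 0 + 1 + 2 + 3 + 4 = 10.

10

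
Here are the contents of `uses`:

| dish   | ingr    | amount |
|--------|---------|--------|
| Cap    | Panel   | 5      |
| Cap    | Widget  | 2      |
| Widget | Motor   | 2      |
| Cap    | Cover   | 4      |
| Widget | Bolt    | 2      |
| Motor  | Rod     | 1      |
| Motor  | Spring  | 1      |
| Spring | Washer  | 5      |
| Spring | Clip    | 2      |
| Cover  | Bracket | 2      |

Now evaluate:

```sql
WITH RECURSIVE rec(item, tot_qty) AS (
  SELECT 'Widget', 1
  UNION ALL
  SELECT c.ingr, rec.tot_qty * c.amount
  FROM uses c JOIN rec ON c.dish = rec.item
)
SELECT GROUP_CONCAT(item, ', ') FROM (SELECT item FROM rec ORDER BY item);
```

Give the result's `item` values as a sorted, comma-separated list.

Bolt, Clip, Motor, Rod, Spring, Washer, Widget

Base: (Widget, tot_qty=1).
Iteration 1: components of {Widget} -> Bolt = 1*2 = 2, Motor = 1*2 = 2.
Iteration 2: components of {Bolt,Motor} -> Rod = 2*1 = 2, Spring = 2*1 = 2.
Iteration 3: components of {Rod,Spring} -> Clip = 2*2 = 4, Washer = 2*5 = 10.
Iteration 4: no further components; recursion stops.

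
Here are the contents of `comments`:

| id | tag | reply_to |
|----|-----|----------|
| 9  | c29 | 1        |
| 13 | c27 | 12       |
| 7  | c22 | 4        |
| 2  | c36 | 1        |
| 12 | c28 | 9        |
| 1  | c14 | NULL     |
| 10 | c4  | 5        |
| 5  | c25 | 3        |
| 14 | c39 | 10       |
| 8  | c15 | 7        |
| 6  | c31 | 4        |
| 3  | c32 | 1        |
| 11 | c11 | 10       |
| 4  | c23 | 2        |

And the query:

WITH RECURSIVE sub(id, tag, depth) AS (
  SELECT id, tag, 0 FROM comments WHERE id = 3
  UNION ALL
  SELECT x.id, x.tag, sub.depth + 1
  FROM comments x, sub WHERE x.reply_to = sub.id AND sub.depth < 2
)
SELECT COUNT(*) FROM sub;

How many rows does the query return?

Base: id=3 (c32) at depth 0.
Iteration 1: rows with reply_to in {3} -> c25 (id 5, depth 1).
Iteration 2: rows with reply_to in {5} -> c4 (id 10, depth 2).
Iteration 3: depth < 2 fails for all current rows; recursion stops.
Total rows emitted: 3.

3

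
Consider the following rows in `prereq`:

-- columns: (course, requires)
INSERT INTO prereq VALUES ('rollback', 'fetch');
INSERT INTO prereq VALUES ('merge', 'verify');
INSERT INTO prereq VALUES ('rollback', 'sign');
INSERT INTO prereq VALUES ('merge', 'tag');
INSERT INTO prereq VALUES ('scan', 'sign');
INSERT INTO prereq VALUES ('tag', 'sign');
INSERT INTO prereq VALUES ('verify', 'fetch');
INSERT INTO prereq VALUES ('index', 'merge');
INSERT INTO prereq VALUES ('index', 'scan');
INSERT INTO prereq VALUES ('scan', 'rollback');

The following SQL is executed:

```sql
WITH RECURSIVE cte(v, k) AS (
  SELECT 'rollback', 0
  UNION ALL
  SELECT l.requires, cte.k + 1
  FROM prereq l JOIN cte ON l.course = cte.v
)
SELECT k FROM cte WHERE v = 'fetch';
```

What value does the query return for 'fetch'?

Base: (rollback, k=0).
Iteration 1: edges from {rollback} -> (fetch, k=1), (sign, k=1).
Iteration 2: no outgoing edges from {fetch,sign}; recursion stops.

1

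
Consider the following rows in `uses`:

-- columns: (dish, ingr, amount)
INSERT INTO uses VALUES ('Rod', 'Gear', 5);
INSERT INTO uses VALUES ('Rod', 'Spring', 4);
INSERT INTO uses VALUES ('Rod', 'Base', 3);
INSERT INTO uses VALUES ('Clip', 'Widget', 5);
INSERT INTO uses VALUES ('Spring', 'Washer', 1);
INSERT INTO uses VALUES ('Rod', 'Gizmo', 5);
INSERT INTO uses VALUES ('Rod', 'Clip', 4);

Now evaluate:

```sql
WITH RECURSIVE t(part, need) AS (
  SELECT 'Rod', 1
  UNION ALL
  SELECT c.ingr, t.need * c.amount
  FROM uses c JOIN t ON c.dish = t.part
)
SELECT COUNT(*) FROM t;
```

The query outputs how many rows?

Base: (Rod, need=1).
Iteration 1: components of {Rod} -> Base = 1*3 = 3, Clip = 1*4 = 4, Gear = 1*5 = 5, Gizmo = 1*5 = 5, Spring = 1*4 = 4.
Iteration 2: components of {Base,Clip,Gear,Gizmo,Spring} -> Washer = 4*1 = 4, Widget = 4*5 = 20.
Iteration 3: no further components; recursion stops.
Total rows emitted: 8.

8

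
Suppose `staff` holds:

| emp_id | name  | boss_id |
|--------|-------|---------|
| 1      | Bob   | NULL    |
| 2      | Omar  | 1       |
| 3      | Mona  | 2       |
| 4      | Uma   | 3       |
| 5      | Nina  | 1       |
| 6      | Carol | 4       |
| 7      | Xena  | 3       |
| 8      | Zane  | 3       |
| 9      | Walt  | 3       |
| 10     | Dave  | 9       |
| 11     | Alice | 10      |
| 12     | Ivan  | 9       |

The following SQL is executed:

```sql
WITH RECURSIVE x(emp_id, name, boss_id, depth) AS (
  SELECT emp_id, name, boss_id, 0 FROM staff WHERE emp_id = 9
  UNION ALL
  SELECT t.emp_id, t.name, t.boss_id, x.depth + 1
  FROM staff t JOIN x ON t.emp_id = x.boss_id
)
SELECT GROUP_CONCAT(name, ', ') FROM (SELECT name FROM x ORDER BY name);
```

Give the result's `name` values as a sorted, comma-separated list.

Base: emp_id=9 (Walt), boss_id=3, depth 0.
Iteration 1: join on emp_id=3 -> Mona (id 3, boss_id=2, depth 1).
Iteration 2: join on emp_id=2 -> Omar (id 2, boss_id=1, depth 2).
Iteration 3: join on emp_id=1 -> Bob (id 1, boss_id=NULL, depth 3).
Iteration 4: boss_id is NULL; no match; recursion stops.

Bob, Mona, Omar, Walt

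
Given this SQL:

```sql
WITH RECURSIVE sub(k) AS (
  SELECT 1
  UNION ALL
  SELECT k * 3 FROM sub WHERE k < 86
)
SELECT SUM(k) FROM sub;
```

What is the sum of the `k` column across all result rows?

Base: k=1.
Iteration 1: 1 < 86 holds -> k = 1 * 3 = 3.
Iteration 2: 3 < 86 holds -> k = 3 * 3 = 9.
Iteration 3: 9 < 86 holds -> k = 9 * 3 = 27.
Iteration 4: 27 < 86 holds -> k = 27 * 3 = 81.
Iteration 5: 81 < 86 holds -> k = 81 * 3 = 243.
Iteration 6: 243 < 86 fails; recursion stops.
SUM(k) = 1 + 3 + 9 + 27 + 81 + 243 = 364.

364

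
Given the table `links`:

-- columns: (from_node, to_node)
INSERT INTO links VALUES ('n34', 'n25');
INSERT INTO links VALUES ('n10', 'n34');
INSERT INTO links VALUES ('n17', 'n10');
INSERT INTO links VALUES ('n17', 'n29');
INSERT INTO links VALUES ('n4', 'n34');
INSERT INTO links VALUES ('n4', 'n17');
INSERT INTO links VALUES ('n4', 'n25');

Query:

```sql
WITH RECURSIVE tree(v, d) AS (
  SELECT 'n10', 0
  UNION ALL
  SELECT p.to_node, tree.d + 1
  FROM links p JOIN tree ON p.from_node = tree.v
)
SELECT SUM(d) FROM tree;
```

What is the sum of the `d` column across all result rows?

Base: (n10, d=0).
Iteration 1: edges from {n10} -> (n34, d=1).
Iteration 2: edges from {n34} -> (n25, d=2).
Iteration 3: no outgoing edges from {n25}; recursion stops.
SUM(d) = 0 + 1 + 2 = 3.

3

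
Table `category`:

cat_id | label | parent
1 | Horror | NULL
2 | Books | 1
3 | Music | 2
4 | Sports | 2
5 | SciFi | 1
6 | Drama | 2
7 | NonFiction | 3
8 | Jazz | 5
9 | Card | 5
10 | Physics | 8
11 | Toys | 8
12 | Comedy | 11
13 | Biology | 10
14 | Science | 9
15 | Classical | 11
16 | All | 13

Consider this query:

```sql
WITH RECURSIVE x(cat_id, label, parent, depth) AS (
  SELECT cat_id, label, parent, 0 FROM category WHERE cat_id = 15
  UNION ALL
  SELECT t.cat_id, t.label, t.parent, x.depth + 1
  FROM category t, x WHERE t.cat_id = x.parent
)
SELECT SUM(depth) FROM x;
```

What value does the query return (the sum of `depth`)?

10

Base: cat_id=15 (Classical), parent=11, depth 0.
Iteration 1: join on cat_id=11 -> Toys (id 11, parent=8, depth 1).
Iteration 2: join on cat_id=8 -> Jazz (id 8, parent=5, depth 2).
Iteration 3: join on cat_id=5 -> SciFi (id 5, parent=1, depth 3).
Iteration 4: join on cat_id=1 -> Horror (id 1, parent=NULL, depth 4).
Iteration 5: parent is NULL; no match; recursion stops.
SUM(depth) = 0 + 1 + 2 + 3 + 4 = 10.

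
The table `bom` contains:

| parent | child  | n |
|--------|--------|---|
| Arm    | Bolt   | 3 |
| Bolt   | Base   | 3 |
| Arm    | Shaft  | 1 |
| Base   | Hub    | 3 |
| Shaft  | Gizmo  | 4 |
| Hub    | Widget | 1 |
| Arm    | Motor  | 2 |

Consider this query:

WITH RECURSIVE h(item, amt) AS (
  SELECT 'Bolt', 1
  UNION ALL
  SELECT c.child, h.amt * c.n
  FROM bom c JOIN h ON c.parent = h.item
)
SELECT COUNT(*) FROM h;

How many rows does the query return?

4

Base: (Bolt, amt=1).
Iteration 1: components of {Bolt} -> Base = 1*3 = 3.
Iteration 2: components of {Base} -> Hub = 3*3 = 9.
Iteration 3: components of {Hub} -> Widget = 9*1 = 9.
Iteration 4: no further components; recursion stops.
Total rows emitted: 4.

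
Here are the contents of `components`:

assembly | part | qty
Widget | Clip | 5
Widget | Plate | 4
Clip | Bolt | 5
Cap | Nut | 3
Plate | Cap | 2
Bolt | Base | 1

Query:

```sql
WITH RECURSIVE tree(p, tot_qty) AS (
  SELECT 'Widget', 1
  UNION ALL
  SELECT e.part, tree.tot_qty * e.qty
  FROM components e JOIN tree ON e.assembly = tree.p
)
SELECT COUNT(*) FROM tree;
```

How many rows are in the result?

Base: (Widget, tot_qty=1).
Iteration 1: components of {Widget} -> Clip = 1*5 = 5, Plate = 1*4 = 4.
Iteration 2: components of {Clip,Plate} -> Bolt = 5*5 = 25, Cap = 4*2 = 8.
Iteration 3: components of {Bolt,Cap} -> Base = 25*1 = 25, Nut = 8*3 = 24.
Iteration 4: no further components; recursion stops.
Total rows emitted: 7.

7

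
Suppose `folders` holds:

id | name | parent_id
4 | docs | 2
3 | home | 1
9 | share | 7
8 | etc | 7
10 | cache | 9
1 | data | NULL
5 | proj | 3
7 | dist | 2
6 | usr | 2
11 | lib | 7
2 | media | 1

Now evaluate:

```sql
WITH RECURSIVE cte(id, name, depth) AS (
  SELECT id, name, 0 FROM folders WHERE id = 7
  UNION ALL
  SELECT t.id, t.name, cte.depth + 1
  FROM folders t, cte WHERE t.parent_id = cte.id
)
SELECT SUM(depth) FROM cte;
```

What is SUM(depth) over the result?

5

Base: id=7 (dist) at depth 0.
Iteration 1: rows with parent_id in {7} -> etc (id 8, depth 1), share (id 9, depth 1), lib (id 11, depth 1).
Iteration 2: rows with parent_id in {8,9,11} -> cache (id 10, depth 2).
Iteration 3: no rows with parent_id in {10}; recursion stops.
SUM(depth) = 0 + 1 + 1 + 1 + 2 = 5.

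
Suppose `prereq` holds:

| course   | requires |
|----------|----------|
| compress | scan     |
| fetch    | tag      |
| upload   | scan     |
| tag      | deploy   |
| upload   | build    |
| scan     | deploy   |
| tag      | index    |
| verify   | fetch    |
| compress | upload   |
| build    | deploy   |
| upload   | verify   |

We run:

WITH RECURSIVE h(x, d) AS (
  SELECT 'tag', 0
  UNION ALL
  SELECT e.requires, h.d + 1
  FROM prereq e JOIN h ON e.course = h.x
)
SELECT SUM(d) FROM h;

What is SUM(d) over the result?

2

Base: (tag, d=0).
Iteration 1: edges from {tag} -> (deploy, d=1), (index, d=1).
Iteration 2: no outgoing edges from {deploy,index}; recursion stops.
SUM(d) = 0 + 1 + 1 = 2.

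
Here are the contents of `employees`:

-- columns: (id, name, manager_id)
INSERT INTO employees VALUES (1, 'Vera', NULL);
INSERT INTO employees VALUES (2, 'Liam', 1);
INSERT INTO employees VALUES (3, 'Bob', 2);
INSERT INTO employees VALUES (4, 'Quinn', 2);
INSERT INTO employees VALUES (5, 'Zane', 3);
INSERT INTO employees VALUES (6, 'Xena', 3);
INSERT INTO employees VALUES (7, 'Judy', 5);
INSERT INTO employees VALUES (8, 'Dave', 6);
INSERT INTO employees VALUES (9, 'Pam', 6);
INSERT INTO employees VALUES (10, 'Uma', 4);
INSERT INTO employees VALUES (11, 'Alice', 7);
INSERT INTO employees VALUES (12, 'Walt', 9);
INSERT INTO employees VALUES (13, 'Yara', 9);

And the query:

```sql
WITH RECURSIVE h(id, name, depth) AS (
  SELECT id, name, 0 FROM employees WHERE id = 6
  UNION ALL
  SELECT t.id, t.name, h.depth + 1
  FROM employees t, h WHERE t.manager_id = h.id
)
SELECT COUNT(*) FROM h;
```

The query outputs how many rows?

Base: id=6 (Xena) at depth 0.
Iteration 1: rows with manager_id in {6} -> Dave (id 8, depth 1), Pam (id 9, depth 1).
Iteration 2: rows with manager_id in {8,9} -> Walt (id 12, depth 2), Yara (id 13, depth 2).
Iteration 3: no rows with manager_id in {12,13}; recursion stops.
Total rows emitted: 5.

5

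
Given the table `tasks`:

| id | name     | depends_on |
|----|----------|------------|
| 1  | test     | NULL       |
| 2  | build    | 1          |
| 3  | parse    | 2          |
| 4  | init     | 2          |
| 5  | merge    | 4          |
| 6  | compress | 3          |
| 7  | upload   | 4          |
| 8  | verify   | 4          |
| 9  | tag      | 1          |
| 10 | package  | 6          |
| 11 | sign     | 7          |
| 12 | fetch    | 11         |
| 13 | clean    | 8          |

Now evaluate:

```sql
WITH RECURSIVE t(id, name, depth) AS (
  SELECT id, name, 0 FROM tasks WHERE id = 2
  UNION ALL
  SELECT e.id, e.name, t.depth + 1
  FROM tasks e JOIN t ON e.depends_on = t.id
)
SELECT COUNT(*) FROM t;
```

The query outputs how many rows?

Base: id=2 (build) at depth 0.
Iteration 1: rows with depends_on in {2} -> parse (id 3, depth 1), init (id 4, depth 1).
Iteration 2: rows with depends_on in {3,4} -> merge (id 5, depth 2), compress (id 6, depth 2), upload (id 7, depth 2), verify (id 8, depth 2).
Iteration 3: rows with depends_on in {5,6,7,8} -> package (id 10, depth 3), sign (id 11, depth 3), clean (id 13, depth 3).
Iteration 4: rows with depends_on in {10,11,13} -> fetch (id 12, depth 4).
Iteration 5: no rows with depends_on in {12}; recursion stops.
Total rows emitted: 11.

11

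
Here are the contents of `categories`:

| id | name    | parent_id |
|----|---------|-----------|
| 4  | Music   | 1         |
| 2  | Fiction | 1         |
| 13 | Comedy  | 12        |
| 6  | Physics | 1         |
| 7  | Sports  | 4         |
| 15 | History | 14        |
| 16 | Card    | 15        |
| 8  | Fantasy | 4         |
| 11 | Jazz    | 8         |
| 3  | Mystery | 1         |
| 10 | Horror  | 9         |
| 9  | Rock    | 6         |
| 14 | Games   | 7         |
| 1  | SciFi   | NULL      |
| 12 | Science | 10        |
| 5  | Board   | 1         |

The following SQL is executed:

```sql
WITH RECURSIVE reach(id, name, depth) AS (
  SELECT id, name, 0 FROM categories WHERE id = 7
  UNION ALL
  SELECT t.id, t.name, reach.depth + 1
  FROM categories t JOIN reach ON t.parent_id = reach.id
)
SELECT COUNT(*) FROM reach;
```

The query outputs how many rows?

Base: id=7 (Sports) at depth 0.
Iteration 1: rows with parent_id in {7} -> Games (id 14, depth 1).
Iteration 2: rows with parent_id in {14} -> History (id 15, depth 2).
Iteration 3: rows with parent_id in {15} -> Card (id 16, depth 3).
Iteration 4: no rows with parent_id in {16}; recursion stops.
Total rows emitted: 4.

4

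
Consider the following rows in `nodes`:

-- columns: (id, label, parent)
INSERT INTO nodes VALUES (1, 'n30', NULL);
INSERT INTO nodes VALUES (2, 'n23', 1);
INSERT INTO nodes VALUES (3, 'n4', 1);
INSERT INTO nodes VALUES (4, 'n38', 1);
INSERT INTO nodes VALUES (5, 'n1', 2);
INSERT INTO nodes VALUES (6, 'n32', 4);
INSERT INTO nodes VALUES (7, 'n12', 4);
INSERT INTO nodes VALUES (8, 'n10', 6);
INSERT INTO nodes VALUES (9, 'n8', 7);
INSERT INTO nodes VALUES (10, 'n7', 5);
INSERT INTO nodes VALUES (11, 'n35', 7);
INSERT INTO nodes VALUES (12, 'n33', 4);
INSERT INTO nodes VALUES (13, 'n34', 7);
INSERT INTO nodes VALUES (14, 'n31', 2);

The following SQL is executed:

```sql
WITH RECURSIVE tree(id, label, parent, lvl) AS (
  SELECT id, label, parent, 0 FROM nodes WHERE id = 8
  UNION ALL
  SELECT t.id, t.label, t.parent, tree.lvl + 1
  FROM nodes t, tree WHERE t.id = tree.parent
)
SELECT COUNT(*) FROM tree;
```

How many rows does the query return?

4

Base: id=8 (n10), parent=6, lvl 0.
Iteration 1: join on id=6 -> n32 (id 6, parent=4, lvl 1).
Iteration 2: join on id=4 -> n38 (id 4, parent=1, lvl 2).
Iteration 3: join on id=1 -> n30 (id 1, parent=NULL, lvl 3).
Iteration 4: parent is NULL; no match; recursion stops.
Total rows emitted: 4.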